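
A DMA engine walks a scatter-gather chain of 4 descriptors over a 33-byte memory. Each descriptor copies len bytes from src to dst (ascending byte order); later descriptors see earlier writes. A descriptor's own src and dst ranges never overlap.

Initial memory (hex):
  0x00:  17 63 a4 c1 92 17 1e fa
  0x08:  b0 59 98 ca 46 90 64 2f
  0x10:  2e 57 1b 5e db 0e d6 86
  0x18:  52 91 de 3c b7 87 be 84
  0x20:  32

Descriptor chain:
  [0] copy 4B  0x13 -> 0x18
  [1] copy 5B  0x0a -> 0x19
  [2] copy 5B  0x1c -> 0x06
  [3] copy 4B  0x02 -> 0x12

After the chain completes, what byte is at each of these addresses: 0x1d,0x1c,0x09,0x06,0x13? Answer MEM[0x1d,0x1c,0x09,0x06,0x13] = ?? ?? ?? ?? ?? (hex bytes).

MEM[0x1d,0x1c,0x09,0x06,0x13] = 64 90 84 90 c1

[0] 0x13->0x18 len=4 : 5e db 0e d6
[1] 0x0a->0x19 len=5 : 98 ca 46 90 64
[2] 0x1c->0x06 len=5 : 90 64 be 84 32
[3] 0x02->0x12 len=4 : a4 c1 92 17
query mem[0x1d]=0x64, mem[0x1c]=0x90, mem[0x09]=0x84, mem[0x06]=0x90, mem[0x13]=0xc1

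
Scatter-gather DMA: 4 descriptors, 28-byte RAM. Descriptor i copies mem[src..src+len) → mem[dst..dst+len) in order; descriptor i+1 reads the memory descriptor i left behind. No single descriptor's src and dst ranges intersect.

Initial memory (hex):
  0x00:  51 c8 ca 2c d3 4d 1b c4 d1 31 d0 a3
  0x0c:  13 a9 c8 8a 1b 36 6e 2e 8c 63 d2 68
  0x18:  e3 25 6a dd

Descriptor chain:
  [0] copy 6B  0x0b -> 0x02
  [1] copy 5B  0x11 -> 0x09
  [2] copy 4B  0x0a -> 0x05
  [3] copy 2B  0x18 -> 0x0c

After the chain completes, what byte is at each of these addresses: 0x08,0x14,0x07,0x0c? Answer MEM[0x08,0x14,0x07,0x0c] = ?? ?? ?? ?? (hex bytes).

#0 dst[0x02+6] := {0xa3,0x13,0xa9,0xc8,0x8a,0x1b}
#1 dst[0x09+5] := {0x36,0x6e,0x2e,0x8c,0x63}
#2 dst[0x05+4] := {0x6e,0x2e,0x8c,0x63}
#3 dst[0x0c+2] := {0xe3,0x25}
query mem[0x08]=0x63, mem[0x14]=0x8c, mem[0x07]=0x8c, mem[0x0c]=0xe3

MEM[0x08,0x14,0x07,0x0c] = 63 8c 8c e3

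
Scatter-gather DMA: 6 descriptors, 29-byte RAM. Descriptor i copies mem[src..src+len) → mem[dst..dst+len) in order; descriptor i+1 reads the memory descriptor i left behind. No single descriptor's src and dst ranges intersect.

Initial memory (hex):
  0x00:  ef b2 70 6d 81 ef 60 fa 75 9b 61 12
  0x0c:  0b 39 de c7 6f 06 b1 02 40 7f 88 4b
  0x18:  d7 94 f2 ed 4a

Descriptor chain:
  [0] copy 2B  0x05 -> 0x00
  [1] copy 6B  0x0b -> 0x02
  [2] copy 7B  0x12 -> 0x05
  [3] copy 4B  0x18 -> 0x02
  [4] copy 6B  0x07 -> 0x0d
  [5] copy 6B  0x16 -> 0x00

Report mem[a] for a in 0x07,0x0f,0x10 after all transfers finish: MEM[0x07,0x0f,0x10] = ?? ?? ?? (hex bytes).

MEM[0x07,0x0f,0x10] = 40 88 4b

D0: mem[0x00..0x01] <- [ef 60]
D1: mem[0x02..0x07] <- [12 0b 39 de c7 6f]
D2: mem[0x05..0x0b] <- [b1 02 40 7f 88 4b d7]
D3: mem[0x02..0x05] <- [d7 94 f2 ed]
D4: mem[0x0d..0x12] <- [40 7f 88 4b d7 0b]
D5: mem[0x00..0x05] <- [88 4b d7 94 f2 ed]
query mem[0x07]=0x40, mem[0x0f]=0x88, mem[0x10]=0x4b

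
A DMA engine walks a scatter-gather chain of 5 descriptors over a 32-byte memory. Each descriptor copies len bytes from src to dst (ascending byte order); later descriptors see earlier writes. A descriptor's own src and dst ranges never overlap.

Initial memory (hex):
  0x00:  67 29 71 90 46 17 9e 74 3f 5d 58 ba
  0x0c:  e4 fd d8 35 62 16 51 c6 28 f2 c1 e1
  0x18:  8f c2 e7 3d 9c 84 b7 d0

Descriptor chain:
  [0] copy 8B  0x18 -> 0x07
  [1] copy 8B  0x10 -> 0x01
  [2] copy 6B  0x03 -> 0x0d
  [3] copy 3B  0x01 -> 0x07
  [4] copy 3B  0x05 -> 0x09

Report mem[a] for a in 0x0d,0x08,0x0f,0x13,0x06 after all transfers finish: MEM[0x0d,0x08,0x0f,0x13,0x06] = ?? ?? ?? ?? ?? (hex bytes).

D0: mem[0x07..0x0e] <- [8f c2 e7 3d 9c 84 b7 d0]
D1: mem[0x01..0x08] <- [62 16 51 c6 28 f2 c1 e1]
D2: mem[0x0d..0x12] <- [51 c6 28 f2 c1 e1]
D3: mem[0x07..0x09] <- [62 16 51]
D4: mem[0x09..0x0b] <- [28 f2 62]
query mem[0x0d]=0x51, mem[0x08]=0x16, mem[0x0f]=0x28, mem[0x13]=0xc6, mem[0x06]=0xf2

MEM[0x0d,0x08,0x0f,0x13,0x06] = 51 16 28 c6 f2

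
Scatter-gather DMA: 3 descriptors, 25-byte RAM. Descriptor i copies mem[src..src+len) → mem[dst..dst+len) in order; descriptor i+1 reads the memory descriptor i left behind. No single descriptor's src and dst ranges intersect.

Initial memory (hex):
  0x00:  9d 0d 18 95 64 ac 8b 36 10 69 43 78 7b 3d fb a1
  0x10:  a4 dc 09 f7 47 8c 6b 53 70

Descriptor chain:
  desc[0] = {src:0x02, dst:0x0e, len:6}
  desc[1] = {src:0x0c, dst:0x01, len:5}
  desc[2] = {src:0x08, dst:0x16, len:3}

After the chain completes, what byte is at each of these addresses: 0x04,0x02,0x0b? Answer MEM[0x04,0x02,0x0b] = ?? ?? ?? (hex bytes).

MEM[0x04,0x02,0x0b] = 95 3d 78

[0] 0x02->0x0e len=6 : 18 95 64 ac 8b 36
[1] 0x0c->0x01 len=5 : 7b 3d 18 95 64
[2] 0x08->0x16 len=3 : 10 69 43
query mem[0x04]=0x95, mem[0x02]=0x3d, mem[0x0b]=0x78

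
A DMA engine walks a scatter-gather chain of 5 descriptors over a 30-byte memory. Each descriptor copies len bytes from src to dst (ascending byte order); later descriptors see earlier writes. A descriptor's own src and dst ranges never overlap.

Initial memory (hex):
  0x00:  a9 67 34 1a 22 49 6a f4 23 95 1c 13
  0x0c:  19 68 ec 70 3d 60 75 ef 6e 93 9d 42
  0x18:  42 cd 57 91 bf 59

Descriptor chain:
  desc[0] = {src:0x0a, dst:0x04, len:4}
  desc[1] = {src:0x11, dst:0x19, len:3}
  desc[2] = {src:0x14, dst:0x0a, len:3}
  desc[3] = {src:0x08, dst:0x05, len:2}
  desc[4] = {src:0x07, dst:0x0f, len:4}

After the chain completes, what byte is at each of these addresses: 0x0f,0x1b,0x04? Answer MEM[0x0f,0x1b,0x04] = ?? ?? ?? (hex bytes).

D0: mem[0x04..0x07] <- [1c 13 19 68]
D1: mem[0x19..0x1b] <- [60 75 ef]
D2: mem[0x0a..0x0c] <- [6e 93 9d]
D3: mem[0x05..0x06] <- [23 95]
D4: mem[0x0f..0x12] <- [68 23 95 6e]
query mem[0x0f]=0x68, mem[0x1b]=0xef, mem[0x04]=0x1c

MEM[0x0f,0x1b,0x04] = 68 ef 1c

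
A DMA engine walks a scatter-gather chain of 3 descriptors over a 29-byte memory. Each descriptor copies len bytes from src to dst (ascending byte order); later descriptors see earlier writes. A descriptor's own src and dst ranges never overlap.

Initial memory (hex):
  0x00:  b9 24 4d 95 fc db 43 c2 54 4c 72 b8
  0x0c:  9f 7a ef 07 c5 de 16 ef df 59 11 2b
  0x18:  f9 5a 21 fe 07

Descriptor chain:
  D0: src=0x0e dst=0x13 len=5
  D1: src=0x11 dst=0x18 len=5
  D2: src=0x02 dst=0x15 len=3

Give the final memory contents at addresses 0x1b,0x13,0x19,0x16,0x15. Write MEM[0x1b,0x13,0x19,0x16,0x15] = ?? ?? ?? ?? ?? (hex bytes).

MEM[0x1b,0x13,0x19,0x16,0x15] = 07 ef 16 95 4d

#0 dst[0x13+5] := {0xef,0x07,0xc5,0xde,0x16}
#1 dst[0x18+5] := {0xde,0x16,0xef,0x07,0xc5}
#2 dst[0x15+3] := {0x4d,0x95,0xfc}
query mem[0x1b]=0x07, mem[0x13]=0xef, mem[0x19]=0x16, mem[0x16]=0x95, mem[0x15]=0x4d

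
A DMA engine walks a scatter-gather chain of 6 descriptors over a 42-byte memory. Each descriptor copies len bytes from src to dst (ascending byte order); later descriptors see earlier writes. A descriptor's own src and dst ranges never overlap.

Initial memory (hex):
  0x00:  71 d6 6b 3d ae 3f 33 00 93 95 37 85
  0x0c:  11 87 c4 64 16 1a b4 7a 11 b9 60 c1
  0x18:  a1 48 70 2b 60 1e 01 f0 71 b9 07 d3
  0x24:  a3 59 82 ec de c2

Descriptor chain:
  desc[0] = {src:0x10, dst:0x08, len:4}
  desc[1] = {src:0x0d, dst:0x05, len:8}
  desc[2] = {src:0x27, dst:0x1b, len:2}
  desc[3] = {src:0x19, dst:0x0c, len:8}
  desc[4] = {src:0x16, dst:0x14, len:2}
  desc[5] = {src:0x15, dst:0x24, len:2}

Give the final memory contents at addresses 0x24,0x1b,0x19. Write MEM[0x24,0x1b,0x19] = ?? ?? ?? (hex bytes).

  after D0: wrote 4B at 0x08 = 161ab47a
  after D1: wrote 8B at 0x05 = 87c464161ab47a11
  after D2: wrote 2B at 0x1b = ecde
  after D3: wrote 8B at 0x0c = 4870ecde1e01f071
  after D4: wrote 2B at 0x14 = 60c1
  after D5: wrote 2B at 0x24 = c160
query mem[0x24]=0xc1, mem[0x1b]=0xec, mem[0x19]=0x48

MEM[0x24,0x1b,0x19] = c1 ec 48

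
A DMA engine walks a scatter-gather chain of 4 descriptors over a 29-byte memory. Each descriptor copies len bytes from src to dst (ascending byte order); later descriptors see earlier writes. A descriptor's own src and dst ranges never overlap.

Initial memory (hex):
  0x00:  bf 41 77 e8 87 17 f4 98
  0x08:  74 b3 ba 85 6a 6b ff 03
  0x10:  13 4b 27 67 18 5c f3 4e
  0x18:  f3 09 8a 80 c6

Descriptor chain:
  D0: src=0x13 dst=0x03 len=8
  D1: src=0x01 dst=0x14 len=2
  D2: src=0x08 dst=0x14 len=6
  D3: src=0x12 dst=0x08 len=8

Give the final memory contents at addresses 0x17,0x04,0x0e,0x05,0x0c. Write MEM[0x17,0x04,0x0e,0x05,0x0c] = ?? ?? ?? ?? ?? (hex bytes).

#0 dst[0x03+8] := {0x67,0x18,0x5c,0xf3,0x4e,0xf3,0x09,0x8a}
#1 dst[0x14+2] := {0x41,0x77}
#2 dst[0x14+6] := {0xf3,0x09,0x8a,0x85,0x6a,0x6b}
#3 dst[0x08+8] := {0x27,0x67,0xf3,0x09,0x8a,0x85,0x6a,0x6b}
query mem[0x17]=0x85, mem[0x04]=0x18, mem[0x0e]=0x6a, mem[0x05]=0x5c, mem[0x0c]=0x8a

MEM[0x17,0x04,0x0e,0x05,0x0c] = 85 18 6a 5c 8a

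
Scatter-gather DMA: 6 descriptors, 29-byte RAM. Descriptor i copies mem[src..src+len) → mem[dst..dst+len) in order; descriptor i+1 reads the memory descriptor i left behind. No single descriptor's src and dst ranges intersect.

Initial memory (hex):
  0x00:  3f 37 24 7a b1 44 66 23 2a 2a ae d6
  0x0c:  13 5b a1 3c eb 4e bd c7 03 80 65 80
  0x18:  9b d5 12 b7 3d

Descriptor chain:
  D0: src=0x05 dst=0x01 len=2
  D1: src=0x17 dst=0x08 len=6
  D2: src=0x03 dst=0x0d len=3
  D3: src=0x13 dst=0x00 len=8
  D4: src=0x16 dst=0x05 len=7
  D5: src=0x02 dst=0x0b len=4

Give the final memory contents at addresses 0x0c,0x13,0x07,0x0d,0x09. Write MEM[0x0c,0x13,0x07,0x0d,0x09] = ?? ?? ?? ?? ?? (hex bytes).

D0: mem[0x01..0x02] <- [44 66]
D1: mem[0x08..0x0d] <- [80 9b d5 12 b7 3d]
D2: mem[0x0d..0x0f] <- [7a b1 44]
D3: mem[0x00..0x07] <- [c7 03 80 65 80 9b d5 12]
D4: mem[0x05..0x0b] <- [65 80 9b d5 12 b7 3d]
D5: mem[0x0b..0x0e] <- [80 65 80 65]
query mem[0x0c]=0x65, mem[0x13]=0xc7, mem[0x07]=0x9b, mem[0x0d]=0x80, mem[0x09]=0x12

MEM[0x0c,0x13,0x07,0x0d,0x09] = 65 c7 9b 80 12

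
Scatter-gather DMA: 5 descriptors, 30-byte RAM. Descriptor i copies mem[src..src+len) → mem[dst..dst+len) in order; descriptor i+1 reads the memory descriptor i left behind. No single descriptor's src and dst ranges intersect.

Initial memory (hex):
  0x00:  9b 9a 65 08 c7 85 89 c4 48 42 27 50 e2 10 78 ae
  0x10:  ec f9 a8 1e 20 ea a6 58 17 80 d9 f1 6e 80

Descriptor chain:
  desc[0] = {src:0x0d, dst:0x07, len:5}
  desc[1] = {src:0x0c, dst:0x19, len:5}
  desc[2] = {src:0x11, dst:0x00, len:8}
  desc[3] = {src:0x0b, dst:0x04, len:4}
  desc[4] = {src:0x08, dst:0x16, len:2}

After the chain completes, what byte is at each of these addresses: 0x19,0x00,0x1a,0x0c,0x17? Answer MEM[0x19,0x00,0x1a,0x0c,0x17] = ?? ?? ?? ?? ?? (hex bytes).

MEM[0x19,0x00,0x1a,0x0c,0x17] = e2 f9 10 e2 ae

  after D0: wrote 5B at 0x07 = 1078aeecf9
  after D1: wrote 5B at 0x19 = e21078aeec
  after D2: wrote 8B at 0x00 = f9a81e20eaa65817
  after D3: wrote 4B at 0x04 = f9e21078
  after D4: wrote 2B at 0x16 = 78ae
query mem[0x19]=0xe2, mem[0x00]=0xf9, mem[0x1a]=0x10, mem[0x0c]=0xe2, mem[0x17]=0xae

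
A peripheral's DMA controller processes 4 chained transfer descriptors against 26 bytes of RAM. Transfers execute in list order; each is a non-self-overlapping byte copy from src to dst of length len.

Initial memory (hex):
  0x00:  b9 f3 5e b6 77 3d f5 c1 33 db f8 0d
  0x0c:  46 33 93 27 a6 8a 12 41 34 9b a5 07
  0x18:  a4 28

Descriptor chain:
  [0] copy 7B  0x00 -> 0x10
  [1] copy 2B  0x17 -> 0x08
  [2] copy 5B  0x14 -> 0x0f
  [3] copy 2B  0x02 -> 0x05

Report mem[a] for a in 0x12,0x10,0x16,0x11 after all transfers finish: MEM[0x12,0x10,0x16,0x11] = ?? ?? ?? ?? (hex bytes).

MEM[0x12,0x10,0x16,0x11] = 07 3d f5 f5

[0] 0x00->0x10 len=7 : b9 f3 5e b6 77 3d f5
[1] 0x17->0x08 len=2 : 07 a4
[2] 0x14->0x0f len=5 : 77 3d f5 07 a4
[3] 0x02->0x05 len=2 : 5e b6
query mem[0x12]=0x07, mem[0x10]=0x3d, mem[0x16]=0xf5, mem[0x11]=0xf5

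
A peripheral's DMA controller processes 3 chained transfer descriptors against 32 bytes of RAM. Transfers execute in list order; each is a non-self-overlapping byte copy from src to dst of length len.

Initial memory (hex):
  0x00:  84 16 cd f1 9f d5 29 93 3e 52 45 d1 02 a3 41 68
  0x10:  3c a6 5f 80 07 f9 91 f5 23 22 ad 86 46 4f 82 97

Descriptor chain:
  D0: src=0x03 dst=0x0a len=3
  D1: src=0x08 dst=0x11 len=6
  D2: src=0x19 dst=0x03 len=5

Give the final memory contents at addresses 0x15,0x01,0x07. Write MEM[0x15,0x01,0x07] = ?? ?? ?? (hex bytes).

MEM[0x15,0x01,0x07] = d5 16 4f

  after D0: wrote 3B at 0x0a = f19fd5
  after D1: wrote 6B at 0x11 = 3e52f19fd5a3
  after D2: wrote 5B at 0x03 = 22ad86464f
query mem[0x15]=0xd5, mem[0x01]=0x16, mem[0x07]=0x4f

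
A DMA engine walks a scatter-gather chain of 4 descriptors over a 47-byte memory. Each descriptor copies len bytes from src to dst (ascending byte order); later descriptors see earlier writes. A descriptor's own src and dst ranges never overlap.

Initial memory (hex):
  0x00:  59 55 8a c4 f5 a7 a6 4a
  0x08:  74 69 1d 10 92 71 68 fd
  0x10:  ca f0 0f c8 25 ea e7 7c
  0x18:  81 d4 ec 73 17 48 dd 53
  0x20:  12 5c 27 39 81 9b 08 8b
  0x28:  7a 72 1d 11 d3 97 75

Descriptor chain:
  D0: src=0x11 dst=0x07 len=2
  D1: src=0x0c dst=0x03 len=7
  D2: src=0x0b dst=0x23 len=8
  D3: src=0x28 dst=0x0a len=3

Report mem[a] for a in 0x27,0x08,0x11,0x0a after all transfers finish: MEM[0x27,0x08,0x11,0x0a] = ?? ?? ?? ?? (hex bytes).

[0] 0x11->0x07 len=2 : f0 0f
[1] 0x0c->0x03 len=7 : 92 71 68 fd ca f0 0f
[2] 0x0b->0x23 len=8 : 10 92 71 68 fd ca f0 0f
[3] 0x28->0x0a len=3 : ca f0 0f
query mem[0x27]=0xfd, mem[0x08]=0xf0, mem[0x11]=0xf0, mem[0x0a]=0xca

MEM[0x27,0x08,0x11,0x0a] = fd f0 f0 ca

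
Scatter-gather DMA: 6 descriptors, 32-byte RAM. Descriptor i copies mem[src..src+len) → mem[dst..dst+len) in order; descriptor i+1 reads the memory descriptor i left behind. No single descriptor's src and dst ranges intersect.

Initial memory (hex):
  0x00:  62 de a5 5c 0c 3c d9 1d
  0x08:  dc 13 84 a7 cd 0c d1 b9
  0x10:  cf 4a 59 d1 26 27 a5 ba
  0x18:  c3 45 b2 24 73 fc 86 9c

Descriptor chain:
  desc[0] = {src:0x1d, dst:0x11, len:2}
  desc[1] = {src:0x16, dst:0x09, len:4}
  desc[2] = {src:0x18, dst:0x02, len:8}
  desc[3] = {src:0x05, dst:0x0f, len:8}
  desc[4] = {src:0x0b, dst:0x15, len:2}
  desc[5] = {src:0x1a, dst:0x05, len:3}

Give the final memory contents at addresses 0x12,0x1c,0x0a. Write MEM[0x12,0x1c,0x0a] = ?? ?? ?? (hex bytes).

MEM[0x12,0x1c,0x0a] = 86 73 ba

D0: mem[0x11..0x12] <- [fc 86]
D1: mem[0x09..0x0c] <- [a5 ba c3 45]
D2: mem[0x02..0x09] <- [c3 45 b2 24 73 fc 86 9c]
D3: mem[0x0f..0x16] <- [24 73 fc 86 9c ba c3 45]
D4: mem[0x15..0x16] <- [c3 45]
D5: mem[0x05..0x07] <- [b2 24 73]
query mem[0x12]=0x86, mem[0x1c]=0x73, mem[0x0a]=0xba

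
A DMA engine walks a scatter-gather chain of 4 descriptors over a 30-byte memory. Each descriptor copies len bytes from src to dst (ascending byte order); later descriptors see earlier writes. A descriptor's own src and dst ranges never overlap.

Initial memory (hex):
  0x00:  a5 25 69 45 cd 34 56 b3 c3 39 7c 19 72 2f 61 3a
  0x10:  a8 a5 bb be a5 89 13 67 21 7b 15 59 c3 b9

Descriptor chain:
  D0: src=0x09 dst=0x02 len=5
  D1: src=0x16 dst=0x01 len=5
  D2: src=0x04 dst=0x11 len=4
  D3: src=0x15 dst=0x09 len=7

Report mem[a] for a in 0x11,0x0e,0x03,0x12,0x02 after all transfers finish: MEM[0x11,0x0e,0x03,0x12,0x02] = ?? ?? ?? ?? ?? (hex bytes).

MEM[0x11,0x0e,0x03,0x12,0x02] = 7b 15 21 15 67

#0 dst[0x02+5] := {0x39,0x7c,0x19,0x72,0x2f}
#1 dst[0x01+5] := {0x13,0x67,0x21,0x7b,0x15}
#2 dst[0x11+4] := {0x7b,0x15,0x2f,0xb3}
#3 dst[0x09+7] := {0x89,0x13,0x67,0x21,0x7b,0x15,0x59}
query mem[0x11]=0x7b, mem[0x0e]=0x15, mem[0x03]=0x21, mem[0x12]=0x15, mem[0x02]=0x67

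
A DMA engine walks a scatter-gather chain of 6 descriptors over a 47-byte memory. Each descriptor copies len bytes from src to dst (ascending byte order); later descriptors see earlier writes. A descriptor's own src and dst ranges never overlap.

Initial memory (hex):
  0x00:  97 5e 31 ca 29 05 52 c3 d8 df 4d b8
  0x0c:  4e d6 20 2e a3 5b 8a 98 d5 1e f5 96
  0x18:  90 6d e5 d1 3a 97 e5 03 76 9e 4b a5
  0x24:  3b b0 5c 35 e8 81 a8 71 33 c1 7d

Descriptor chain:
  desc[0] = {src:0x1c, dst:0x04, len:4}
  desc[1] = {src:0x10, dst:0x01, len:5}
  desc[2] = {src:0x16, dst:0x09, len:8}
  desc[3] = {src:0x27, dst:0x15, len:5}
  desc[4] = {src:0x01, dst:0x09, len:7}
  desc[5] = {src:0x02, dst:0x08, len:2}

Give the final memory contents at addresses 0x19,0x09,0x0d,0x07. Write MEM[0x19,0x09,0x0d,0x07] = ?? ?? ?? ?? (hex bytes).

MEM[0x19,0x09,0x0d,0x07] = 71 8a d5 03

[0] 0x1c->0x04 len=4 : 3a 97 e5 03
[1] 0x10->0x01 len=5 : a3 5b 8a 98 d5
[2] 0x16->0x09 len=8 : f5 96 90 6d e5 d1 3a 97
[3] 0x27->0x15 len=5 : 35 e8 81 a8 71
[4] 0x01->0x09 len=7 : a3 5b 8a 98 d5 e5 03
[5] 0x02->0x08 len=2 : 5b 8a
query mem[0x19]=0x71, mem[0x09]=0x8a, mem[0x0d]=0xd5, mem[0x07]=0x03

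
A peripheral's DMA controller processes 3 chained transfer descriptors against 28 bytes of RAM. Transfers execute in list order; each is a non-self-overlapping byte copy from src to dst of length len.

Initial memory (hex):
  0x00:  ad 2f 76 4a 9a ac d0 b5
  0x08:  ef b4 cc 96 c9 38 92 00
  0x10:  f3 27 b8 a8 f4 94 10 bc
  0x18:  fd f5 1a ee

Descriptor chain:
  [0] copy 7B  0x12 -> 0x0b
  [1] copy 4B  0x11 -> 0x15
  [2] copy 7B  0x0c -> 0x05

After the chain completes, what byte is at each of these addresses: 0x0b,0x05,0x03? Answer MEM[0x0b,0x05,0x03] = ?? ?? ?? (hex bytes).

MEM[0x0b,0x05,0x03] = b8 a8 4a

  after D0: wrote 7B at 0x0b = b8a8f49410bcfd
  after D1: wrote 4B at 0x15 = fdb8a8f4
  after D2: wrote 7B at 0x05 = a8f49410bcfdb8
query mem[0x0b]=0xb8, mem[0x05]=0xa8, mem[0x03]=0x4a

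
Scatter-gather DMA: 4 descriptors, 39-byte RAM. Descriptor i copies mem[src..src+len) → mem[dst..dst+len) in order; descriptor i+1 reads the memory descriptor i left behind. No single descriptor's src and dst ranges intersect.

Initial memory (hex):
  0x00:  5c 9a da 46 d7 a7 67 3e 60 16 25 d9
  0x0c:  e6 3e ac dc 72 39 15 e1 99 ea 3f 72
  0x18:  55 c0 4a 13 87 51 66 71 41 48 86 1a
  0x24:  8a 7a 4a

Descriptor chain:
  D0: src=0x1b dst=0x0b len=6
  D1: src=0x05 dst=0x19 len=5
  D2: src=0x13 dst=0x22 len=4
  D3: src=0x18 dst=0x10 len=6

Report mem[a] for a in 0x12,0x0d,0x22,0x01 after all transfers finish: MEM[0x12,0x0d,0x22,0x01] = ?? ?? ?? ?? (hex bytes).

MEM[0x12,0x0d,0x22,0x01] = 67 51 e1 9a

  after D0: wrote 6B at 0x0b = 138751667141
  after D1: wrote 5B at 0x19 = a7673e6016
  after D2: wrote 4B at 0x22 = e199ea3f
  after D3: wrote 6B at 0x10 = 55a7673e6016
query mem[0x12]=0x67, mem[0x0d]=0x51, mem[0x22]=0xe1, mem[0x01]=0x9a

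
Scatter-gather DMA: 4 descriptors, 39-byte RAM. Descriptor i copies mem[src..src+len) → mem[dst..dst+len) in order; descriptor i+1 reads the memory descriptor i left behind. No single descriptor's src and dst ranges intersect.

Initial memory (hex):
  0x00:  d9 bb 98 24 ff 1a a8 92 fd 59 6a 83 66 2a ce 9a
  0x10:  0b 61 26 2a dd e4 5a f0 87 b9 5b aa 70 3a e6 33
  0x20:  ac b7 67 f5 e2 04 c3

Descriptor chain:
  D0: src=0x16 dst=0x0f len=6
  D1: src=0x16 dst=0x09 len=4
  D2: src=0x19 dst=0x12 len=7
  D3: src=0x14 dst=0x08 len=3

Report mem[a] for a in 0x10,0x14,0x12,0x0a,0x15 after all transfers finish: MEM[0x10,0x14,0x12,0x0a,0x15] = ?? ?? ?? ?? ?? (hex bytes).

MEM[0x10,0x14,0x12,0x0a,0x15] = f0 aa b9 3a 70

D0: mem[0x0f..0x14] <- [5a f0 87 b9 5b aa]
D1: mem[0x09..0x0c] <- [5a f0 87 b9]
D2: mem[0x12..0x18] <- [b9 5b aa 70 3a e6 33]
D3: mem[0x08..0x0a] <- [aa 70 3a]
query mem[0x10]=0xf0, mem[0x14]=0xaa, mem[0x12]=0xb9, mem[0x0a]=0x3a, mem[0x15]=0x70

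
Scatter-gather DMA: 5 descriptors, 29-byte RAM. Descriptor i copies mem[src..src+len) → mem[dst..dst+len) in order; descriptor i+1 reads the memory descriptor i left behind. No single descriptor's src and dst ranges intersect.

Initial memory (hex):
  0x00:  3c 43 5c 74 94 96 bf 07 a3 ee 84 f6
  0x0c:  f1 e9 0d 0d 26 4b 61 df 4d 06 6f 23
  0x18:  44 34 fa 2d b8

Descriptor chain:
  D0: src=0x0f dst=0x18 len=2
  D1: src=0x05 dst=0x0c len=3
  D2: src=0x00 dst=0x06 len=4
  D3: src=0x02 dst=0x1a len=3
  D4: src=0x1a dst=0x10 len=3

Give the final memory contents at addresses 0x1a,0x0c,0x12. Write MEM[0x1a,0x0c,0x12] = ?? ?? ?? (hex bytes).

  after D0: wrote 2B at 0x18 = 0d26
  after D1: wrote 3B at 0x0c = 96bf07
  after D2: wrote 4B at 0x06 = 3c435c74
  after D3: wrote 3B at 0x1a = 5c7494
  after D4: wrote 3B at 0x10 = 5c7494
query mem[0x1a]=0x5c, mem[0x0c]=0x96, mem[0x12]=0x94

MEM[0x1a,0x0c,0x12] = 5c 96 94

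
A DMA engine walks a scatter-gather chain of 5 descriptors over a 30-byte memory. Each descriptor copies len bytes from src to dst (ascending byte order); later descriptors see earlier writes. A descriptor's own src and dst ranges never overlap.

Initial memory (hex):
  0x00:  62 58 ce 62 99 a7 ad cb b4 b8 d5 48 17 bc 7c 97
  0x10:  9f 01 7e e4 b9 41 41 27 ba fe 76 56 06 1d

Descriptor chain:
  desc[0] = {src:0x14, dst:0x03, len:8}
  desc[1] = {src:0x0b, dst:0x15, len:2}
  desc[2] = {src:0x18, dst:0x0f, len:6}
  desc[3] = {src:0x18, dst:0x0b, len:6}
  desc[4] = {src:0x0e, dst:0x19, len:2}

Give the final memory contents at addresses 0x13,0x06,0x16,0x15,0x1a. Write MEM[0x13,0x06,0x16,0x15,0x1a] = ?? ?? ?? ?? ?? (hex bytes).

[0] 0x14->0x03 len=8 : b9 41 41 27 ba fe 76 56
[1] 0x0b->0x15 len=2 : 48 17
[2] 0x18->0x0f len=6 : ba fe 76 56 06 1d
[3] 0x18->0x0b len=6 : ba fe 76 56 06 1d
[4] 0x0e->0x19 len=2 : 56 06
query mem[0x13]=0x06, mem[0x06]=0x27, mem[0x16]=0x17, mem[0x15]=0x48, mem[0x1a]=0x06

MEM[0x13,0x06,0x16,0x15,0x1a] = 06 27 17 48 06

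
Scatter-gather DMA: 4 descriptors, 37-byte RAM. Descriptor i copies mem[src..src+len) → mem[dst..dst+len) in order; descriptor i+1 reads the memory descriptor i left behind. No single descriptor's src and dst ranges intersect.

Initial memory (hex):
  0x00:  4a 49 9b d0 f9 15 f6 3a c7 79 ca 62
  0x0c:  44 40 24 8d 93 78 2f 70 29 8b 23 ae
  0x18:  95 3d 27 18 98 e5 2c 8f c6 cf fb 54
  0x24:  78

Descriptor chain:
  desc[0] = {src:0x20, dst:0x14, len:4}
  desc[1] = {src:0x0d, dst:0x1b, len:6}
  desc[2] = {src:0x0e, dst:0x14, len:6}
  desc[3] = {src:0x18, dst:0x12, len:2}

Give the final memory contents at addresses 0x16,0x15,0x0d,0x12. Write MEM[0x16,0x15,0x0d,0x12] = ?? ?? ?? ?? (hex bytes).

#0 dst[0x14+4] := {0xc6,0xcf,0xfb,0x54}
#1 dst[0x1b+6] := {0x40,0x24,0x8d,0x93,0x78,0x2f}
#2 dst[0x14+6] := {0x24,0x8d,0x93,0x78,0x2f,0x70}
#3 dst[0x12+2] := {0x2f,0x70}
query mem[0x16]=0x93, mem[0x15]=0x8d, mem[0x0d]=0x40, mem[0x12]=0x2f

MEM[0x16,0x15,0x0d,0x12] = 93 8d 40 2f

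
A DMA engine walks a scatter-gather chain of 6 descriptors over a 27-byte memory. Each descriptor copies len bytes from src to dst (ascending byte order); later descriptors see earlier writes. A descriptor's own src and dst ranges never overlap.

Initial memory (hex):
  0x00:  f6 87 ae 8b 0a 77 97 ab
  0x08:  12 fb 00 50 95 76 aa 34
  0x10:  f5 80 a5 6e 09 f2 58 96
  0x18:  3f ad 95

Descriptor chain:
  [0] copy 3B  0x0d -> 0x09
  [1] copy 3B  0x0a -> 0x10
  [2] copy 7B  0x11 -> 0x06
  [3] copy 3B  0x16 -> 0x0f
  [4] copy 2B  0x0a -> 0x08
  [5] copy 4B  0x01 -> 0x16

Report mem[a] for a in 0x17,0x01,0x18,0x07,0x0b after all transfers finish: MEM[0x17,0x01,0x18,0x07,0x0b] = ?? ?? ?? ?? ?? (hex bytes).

#0 dst[0x09+3] := {0x76,0xaa,0x34}
#1 dst[0x10+3] := {0xaa,0x34,0x95}
#2 dst[0x06+7] := {0x34,0x95,0x6e,0x09,0xf2,0x58,0x96}
#3 dst[0x0f+3] := {0x58,0x96,0x3f}
#4 dst[0x08+2] := {0xf2,0x58}
#5 dst[0x16+4] := {0x87,0xae,0x8b,0x0a}
query mem[0x17]=0xae, mem[0x01]=0x87, mem[0x18]=0x8b, mem[0x07]=0x95, mem[0x0b]=0x58

MEM[0x17,0x01,0x18,0x07,0x0b] = ae 87 8b 95 58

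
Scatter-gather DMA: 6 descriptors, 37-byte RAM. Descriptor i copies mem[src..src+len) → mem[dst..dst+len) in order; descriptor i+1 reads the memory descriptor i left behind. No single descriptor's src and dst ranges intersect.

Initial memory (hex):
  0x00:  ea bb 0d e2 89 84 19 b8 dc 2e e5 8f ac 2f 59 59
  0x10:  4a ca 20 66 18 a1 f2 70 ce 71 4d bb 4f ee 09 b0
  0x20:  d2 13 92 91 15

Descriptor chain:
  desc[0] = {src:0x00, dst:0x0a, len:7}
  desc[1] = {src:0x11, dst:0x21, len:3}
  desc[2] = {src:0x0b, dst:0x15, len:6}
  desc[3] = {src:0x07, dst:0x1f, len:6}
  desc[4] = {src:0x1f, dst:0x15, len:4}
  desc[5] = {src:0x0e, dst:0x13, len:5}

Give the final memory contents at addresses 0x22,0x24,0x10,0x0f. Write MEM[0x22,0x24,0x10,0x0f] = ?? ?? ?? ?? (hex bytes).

MEM[0x22,0x24,0x10,0x0f] = ea 0d 19 84

[0] 0x00->0x0a len=7 : ea bb 0d e2 89 84 19
[1] 0x11->0x21 len=3 : ca 20 66
[2] 0x0b->0x15 len=6 : bb 0d e2 89 84 19
[3] 0x07->0x1f len=6 : b8 dc 2e ea bb 0d
[4] 0x1f->0x15 len=4 : b8 dc 2e ea
[5] 0x0e->0x13 len=5 : 89 84 19 ca 20
query mem[0x22]=0xea, mem[0x24]=0x0d, mem[0x10]=0x19, mem[0x0f]=0x84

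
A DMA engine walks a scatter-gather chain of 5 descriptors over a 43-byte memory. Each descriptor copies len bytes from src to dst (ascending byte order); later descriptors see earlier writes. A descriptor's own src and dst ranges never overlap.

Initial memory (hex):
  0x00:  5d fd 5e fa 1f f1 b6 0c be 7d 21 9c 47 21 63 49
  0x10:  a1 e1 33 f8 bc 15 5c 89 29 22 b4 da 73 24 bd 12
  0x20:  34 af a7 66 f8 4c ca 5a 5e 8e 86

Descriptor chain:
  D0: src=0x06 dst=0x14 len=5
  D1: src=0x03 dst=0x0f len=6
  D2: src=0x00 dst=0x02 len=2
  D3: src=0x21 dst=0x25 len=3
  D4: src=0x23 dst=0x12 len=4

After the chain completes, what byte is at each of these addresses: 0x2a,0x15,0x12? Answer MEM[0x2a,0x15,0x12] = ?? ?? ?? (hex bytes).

[0] 0x06->0x14 len=5 : b6 0c be 7d 21
[1] 0x03->0x0f len=6 : fa 1f f1 b6 0c be
[2] 0x00->0x02 len=2 : 5d fd
[3] 0x21->0x25 len=3 : af a7 66
[4] 0x23->0x12 len=4 : 66 f8 af a7
query mem[0x2a]=0x86, mem[0x15]=0xa7, mem[0x12]=0x66

MEM[0x2a,0x15,0x12] = 86 a7 66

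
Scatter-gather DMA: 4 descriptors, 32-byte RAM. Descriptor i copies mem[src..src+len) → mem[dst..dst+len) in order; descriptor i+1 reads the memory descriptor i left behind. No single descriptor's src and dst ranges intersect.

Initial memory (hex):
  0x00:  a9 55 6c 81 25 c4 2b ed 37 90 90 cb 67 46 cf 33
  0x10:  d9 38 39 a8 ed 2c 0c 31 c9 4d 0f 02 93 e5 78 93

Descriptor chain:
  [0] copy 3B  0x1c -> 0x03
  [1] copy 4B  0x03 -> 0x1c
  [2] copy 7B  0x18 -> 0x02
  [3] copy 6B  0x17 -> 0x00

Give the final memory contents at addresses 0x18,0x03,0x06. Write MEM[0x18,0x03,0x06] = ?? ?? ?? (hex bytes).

MEM[0x18,0x03,0x06] = c9 0f 93

[0] 0x1c->0x03 len=3 : 93 e5 78
[1] 0x03->0x1c len=4 : 93 e5 78 2b
[2] 0x18->0x02 len=7 : c9 4d 0f 02 93 e5 78
[3] 0x17->0x00 len=6 : 31 c9 4d 0f 02 93
query mem[0x18]=0xc9, mem[0x03]=0x0f, mem[0x06]=0x93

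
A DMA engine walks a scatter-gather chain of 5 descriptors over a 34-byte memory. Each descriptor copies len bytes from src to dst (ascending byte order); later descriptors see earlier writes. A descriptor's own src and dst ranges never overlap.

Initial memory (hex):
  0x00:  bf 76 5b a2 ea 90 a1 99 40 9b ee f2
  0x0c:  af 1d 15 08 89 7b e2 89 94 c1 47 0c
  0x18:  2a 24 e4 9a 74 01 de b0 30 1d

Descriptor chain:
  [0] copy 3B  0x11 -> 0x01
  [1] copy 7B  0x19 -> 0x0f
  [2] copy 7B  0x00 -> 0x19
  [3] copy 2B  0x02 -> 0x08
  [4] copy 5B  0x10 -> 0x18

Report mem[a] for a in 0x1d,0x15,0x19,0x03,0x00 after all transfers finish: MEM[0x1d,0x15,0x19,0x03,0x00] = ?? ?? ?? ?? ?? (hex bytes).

D0: mem[0x01..0x03] <- [7b e2 89]
D1: mem[0x0f..0x15] <- [24 e4 9a 74 01 de b0]
D2: mem[0x19..0x1f] <- [bf 7b e2 89 ea 90 a1]
D3: mem[0x08..0x09] <- [e2 89]
D4: mem[0x18..0x1c] <- [e4 9a 74 01 de]
query mem[0x1d]=0xea, mem[0x15]=0xb0, mem[0x19]=0x9a, mem[0x03]=0x89, mem[0x00]=0xbf

MEM[0x1d,0x15,0x19,0x03,0x00] = ea b0 9a 89 bf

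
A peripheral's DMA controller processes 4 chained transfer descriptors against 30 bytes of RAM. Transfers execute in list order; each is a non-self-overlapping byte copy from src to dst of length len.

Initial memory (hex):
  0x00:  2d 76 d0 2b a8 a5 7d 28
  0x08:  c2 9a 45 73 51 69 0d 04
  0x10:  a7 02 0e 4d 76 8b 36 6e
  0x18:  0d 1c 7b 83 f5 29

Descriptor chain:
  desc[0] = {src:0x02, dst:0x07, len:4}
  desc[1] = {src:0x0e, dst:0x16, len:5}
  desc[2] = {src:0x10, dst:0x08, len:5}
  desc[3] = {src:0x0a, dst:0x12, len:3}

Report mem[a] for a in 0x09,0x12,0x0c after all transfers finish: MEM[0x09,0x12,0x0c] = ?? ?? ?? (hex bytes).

[0] 0x02->0x07 len=4 : d0 2b a8 a5
[1] 0x0e->0x16 len=5 : 0d 04 a7 02 0e
[2] 0x10->0x08 len=5 : a7 02 0e 4d 76
[3] 0x0a->0x12 len=3 : 0e 4d 76
query mem[0x09]=0x02, mem[0x12]=0x0e, mem[0x0c]=0x76

MEM[0x09,0x12,0x0c] = 02 0e 76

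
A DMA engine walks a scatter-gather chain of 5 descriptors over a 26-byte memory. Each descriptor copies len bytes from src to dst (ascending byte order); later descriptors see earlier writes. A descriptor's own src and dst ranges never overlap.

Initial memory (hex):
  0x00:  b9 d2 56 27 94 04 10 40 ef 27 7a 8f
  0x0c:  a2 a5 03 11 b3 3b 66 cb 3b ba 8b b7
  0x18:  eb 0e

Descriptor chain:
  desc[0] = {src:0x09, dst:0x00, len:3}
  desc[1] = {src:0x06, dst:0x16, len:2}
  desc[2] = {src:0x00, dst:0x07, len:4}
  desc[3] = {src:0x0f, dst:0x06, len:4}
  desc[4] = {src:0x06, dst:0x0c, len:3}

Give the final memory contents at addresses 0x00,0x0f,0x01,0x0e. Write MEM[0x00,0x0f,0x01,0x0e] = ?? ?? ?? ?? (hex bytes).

MEM[0x00,0x0f,0x01,0x0e] = 27 11 7a 3b

#0 dst[0x00+3] := {0x27,0x7a,0x8f}
#1 dst[0x16+2] := {0x10,0x40}
#2 dst[0x07+4] := {0x27,0x7a,0x8f,0x27}
#3 dst[0x06+4] := {0x11,0xb3,0x3b,0x66}
#4 dst[0x0c+3] := {0x11,0xb3,0x3b}
query mem[0x00]=0x27, mem[0x0f]=0x11, mem[0x01]=0x7a, mem[0x0e]=0x3b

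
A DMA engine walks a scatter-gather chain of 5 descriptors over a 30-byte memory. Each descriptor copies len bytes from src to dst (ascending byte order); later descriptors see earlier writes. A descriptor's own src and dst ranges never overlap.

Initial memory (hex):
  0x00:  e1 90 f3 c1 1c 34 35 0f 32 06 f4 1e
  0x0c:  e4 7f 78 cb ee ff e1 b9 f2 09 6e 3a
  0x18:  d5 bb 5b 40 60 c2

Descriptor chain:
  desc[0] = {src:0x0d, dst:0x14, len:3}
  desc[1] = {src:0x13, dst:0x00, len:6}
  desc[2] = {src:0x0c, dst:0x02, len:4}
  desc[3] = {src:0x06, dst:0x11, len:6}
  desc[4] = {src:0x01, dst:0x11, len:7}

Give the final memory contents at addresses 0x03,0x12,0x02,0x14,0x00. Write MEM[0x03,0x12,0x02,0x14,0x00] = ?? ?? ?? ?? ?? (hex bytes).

MEM[0x03,0x12,0x02,0x14,0x00] = 7f e4 e4 78 b9

D0: mem[0x14..0x16] <- [7f 78 cb]
D1: mem[0x00..0x05] <- [b9 7f 78 cb 3a d5]
D2: mem[0x02..0x05] <- [e4 7f 78 cb]
D3: mem[0x11..0x16] <- [35 0f 32 06 f4 1e]
D4: mem[0x11..0x17] <- [7f e4 7f 78 cb 35 0f]
query mem[0x03]=0x7f, mem[0x12]=0xe4, mem[0x02]=0xe4, mem[0x14]=0x78, mem[0x00]=0xb9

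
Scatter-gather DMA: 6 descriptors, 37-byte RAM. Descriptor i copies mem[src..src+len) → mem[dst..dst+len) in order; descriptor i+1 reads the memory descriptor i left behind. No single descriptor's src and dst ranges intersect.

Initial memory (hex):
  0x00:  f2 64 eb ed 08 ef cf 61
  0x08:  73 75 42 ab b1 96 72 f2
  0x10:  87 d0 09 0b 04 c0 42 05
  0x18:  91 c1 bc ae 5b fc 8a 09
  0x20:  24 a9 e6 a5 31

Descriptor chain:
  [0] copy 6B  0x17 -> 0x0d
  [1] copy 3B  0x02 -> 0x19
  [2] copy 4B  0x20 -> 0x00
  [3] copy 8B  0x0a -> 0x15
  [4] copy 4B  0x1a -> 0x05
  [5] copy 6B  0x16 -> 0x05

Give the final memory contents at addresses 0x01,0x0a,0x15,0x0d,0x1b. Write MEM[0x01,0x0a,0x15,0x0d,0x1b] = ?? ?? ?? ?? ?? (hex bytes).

  after D0: wrote 6B at 0x0d = 0591c1bcae5b
  after D1: wrote 3B at 0x19 = ebed08
  after D2: wrote 4B at 0x00 = 24a9e6a5
  after D3: wrote 8B at 0x15 = 42abb10591c1bcae
  after D4: wrote 4B at 0x05 = c1bcaefc
  after D5: wrote 6B at 0x05 = abb10591c1bc
query mem[0x01]=0xa9, mem[0x0a]=0xbc, mem[0x15]=0x42, mem[0x0d]=0x05, mem[0x1b]=0xbc

MEM[0x01,0x0a,0x15,0x0d,0x1b] = a9 bc 42 05 bc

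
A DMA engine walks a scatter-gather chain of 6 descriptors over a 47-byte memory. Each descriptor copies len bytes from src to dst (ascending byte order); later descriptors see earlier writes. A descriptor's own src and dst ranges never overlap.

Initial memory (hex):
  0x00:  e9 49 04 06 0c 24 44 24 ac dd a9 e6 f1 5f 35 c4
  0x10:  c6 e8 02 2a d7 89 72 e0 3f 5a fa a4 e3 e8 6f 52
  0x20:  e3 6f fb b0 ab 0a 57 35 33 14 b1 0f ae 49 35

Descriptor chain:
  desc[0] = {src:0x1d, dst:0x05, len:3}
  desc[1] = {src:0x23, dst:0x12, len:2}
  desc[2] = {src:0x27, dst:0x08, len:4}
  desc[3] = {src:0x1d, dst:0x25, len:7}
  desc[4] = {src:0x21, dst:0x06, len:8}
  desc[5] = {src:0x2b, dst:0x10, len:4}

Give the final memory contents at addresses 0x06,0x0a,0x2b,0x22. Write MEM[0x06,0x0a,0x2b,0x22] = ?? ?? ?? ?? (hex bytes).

MEM[0x06,0x0a,0x2b,0x22] = 6f e8 b0 fb

[0] 0x1d->0x05 len=3 : e8 6f 52
[1] 0x23->0x12 len=2 : b0 ab
[2] 0x27->0x08 len=4 : 35 33 14 b1
[3] 0x1d->0x25 len=7 : e8 6f 52 e3 6f fb b0
[4] 0x21->0x06 len=8 : 6f fb b0 ab e8 6f 52 e3
[5] 0x2b->0x10 len=4 : b0 ae 49 35
query mem[0x06]=0x6f, mem[0x0a]=0xe8, mem[0x2b]=0xb0, mem[0x22]=0xfb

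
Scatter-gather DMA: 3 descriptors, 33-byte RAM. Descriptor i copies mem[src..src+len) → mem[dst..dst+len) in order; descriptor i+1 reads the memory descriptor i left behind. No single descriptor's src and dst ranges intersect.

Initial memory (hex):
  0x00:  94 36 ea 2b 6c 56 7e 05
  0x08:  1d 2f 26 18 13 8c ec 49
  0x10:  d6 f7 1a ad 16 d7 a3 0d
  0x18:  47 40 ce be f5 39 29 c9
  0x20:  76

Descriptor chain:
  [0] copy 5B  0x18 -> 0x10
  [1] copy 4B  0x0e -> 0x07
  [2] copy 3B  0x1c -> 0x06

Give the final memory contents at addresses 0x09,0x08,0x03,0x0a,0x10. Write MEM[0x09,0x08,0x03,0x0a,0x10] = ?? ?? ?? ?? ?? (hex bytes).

MEM[0x09,0x08,0x03,0x0a,0x10] = 47 29 2b 40 47

[0] 0x18->0x10 len=5 : 47 40 ce be f5
[1] 0x0e->0x07 len=4 : ec 49 47 40
[2] 0x1c->0x06 len=3 : f5 39 29
query mem[0x09]=0x47, mem[0x08]=0x29, mem[0x03]=0x2b, mem[0x0a]=0x40, mem[0x10]=0x47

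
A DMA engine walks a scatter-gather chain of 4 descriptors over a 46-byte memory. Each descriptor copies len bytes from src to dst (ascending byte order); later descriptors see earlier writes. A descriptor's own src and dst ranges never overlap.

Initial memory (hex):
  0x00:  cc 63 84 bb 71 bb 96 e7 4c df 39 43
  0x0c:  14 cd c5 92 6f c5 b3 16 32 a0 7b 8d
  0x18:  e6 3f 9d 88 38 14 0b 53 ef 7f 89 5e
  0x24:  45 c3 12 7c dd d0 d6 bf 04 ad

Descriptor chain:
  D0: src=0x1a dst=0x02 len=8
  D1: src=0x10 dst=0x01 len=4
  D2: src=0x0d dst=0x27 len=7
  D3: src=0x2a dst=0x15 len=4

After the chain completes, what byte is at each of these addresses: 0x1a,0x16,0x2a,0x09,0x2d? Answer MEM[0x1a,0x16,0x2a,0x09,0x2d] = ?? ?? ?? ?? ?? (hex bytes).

  after D0: wrote 8B at 0x02 = 9d8838140b53ef7f
  after D1: wrote 4B at 0x01 = 6fc5b316
  after D2: wrote 7B at 0x27 = cdc5926fc5b316
  after D3: wrote 4B at 0x15 = 6fc5b316
query mem[0x1a]=0x9d, mem[0x16]=0xc5, mem[0x2a]=0x6f, mem[0x09]=0x7f, mem[0x2d]=0x16

MEM[0x1a,0x16,0x2a,0x09,0x2d] = 9d c5 6f 7f 16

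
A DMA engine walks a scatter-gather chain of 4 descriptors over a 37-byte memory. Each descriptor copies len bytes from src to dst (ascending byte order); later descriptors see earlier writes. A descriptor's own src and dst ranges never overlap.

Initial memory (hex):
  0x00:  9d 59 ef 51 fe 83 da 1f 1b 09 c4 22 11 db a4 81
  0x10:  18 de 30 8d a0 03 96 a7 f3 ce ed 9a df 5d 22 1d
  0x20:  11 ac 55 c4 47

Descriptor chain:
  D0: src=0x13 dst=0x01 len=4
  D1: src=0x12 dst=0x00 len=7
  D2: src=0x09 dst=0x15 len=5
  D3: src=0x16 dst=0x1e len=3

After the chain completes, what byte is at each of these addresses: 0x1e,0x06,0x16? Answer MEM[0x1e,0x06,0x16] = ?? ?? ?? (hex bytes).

D0: mem[0x01..0x04] <- [8d a0 03 96]
D1: mem[0x00..0x06] <- [30 8d a0 03 96 a7 f3]
D2: mem[0x15..0x19] <- [09 c4 22 11 db]
D3: mem[0x1e..0x20] <- [c4 22 11]
query mem[0x1e]=0xc4, mem[0x06]=0xf3, mem[0x16]=0xc4

MEM[0x1e,0x06,0x16] = c4 f3 c4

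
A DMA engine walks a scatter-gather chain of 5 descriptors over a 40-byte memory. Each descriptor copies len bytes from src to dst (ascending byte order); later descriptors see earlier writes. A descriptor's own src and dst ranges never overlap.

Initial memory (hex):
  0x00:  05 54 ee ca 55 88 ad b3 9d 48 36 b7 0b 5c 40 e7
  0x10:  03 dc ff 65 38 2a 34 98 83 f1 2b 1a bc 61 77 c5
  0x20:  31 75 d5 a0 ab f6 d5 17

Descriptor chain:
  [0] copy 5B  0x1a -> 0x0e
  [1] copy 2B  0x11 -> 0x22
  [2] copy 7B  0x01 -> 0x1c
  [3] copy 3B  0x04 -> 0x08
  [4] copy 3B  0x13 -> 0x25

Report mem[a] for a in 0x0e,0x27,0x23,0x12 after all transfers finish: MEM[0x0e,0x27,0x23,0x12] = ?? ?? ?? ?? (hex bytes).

MEM[0x0e,0x27,0x23,0x12] = 2b 2a 77 77

#0 dst[0x0e+5] := {0x2b,0x1a,0xbc,0x61,0x77}
#1 dst[0x22+2] := {0x61,0x77}
#2 dst[0x1c+7] := {0x54,0xee,0xca,0x55,0x88,0xad,0xb3}
#3 dst[0x08+3] := {0x55,0x88,0xad}
#4 dst[0x25+3] := {0x65,0x38,0x2a}
query mem[0x0e]=0x2b, mem[0x27]=0x2a, mem[0x23]=0x77, mem[0x12]=0x77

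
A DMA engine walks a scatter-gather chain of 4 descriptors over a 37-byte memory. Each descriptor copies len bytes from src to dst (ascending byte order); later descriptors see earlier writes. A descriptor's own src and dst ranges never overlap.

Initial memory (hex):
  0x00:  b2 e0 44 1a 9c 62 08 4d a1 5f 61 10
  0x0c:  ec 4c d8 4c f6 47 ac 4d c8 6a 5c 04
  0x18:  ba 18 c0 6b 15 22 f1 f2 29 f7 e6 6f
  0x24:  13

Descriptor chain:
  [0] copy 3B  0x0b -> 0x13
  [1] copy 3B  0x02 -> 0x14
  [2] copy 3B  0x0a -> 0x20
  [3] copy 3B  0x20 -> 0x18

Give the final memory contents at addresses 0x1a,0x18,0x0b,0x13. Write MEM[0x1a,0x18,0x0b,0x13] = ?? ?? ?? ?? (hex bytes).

MEM[0x1a,0x18,0x0b,0x13] = ec 61 10 10

#0 dst[0x13+3] := {0x10,0xec,0x4c}
#1 dst[0x14+3] := {0x44,0x1a,0x9c}
#2 dst[0x20+3] := {0x61,0x10,0xec}
#3 dst[0x18+3] := {0x61,0x10,0xec}
query mem[0x1a]=0xec, mem[0x18]=0x61, mem[0x0b]=0x10, mem[0x13]=0x10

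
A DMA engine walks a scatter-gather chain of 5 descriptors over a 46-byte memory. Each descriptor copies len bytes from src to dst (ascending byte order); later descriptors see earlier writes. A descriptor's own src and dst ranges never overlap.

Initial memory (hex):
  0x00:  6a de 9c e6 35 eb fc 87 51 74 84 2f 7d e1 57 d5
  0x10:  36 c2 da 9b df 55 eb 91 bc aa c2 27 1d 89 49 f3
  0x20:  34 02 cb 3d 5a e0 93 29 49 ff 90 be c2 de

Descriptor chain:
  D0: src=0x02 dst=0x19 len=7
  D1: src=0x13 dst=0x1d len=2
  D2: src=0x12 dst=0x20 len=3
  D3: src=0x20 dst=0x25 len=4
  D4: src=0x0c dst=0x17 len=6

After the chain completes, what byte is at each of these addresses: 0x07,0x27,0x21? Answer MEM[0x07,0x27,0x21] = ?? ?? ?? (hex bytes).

[0] 0x02->0x19 len=7 : 9c e6 35 eb fc 87 51
[1] 0x13->0x1d len=2 : 9b df
[2] 0x12->0x20 len=3 : da 9b df
[3] 0x20->0x25 len=4 : da 9b df 3d
[4] 0x0c->0x17 len=6 : 7d e1 57 d5 36 c2
query mem[0x07]=0x87, mem[0x27]=0xdf, mem[0x21]=0x9b

MEM[0x07,0x27,0x21] = 87 df 9b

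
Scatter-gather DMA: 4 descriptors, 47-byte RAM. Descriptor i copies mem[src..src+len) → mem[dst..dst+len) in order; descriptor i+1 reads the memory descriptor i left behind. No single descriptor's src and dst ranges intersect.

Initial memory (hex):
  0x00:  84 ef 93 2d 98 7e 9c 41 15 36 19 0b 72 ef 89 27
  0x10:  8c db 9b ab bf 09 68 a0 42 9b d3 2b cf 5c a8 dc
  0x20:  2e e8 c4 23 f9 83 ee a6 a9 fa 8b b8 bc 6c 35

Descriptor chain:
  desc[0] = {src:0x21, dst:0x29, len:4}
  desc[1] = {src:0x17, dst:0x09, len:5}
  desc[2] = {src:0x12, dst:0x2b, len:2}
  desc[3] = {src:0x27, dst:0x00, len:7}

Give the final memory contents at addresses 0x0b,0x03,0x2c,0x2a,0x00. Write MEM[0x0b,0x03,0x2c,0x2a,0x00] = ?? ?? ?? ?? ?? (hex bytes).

MEM[0x0b,0x03,0x2c,0x2a,0x00] = 9b c4 ab c4 a6

  after D0: wrote 4B at 0x29 = e8c423f9
  after D1: wrote 5B at 0x09 = a0429bd32b
  after D2: wrote 2B at 0x2b = 9bab
  after D3: wrote 7B at 0x00 = a6a9e8c49bab6c
query mem[0x0b]=0x9b, mem[0x03]=0xc4, mem[0x2c]=0xab, mem[0x2a]=0xc4, mem[0x00]=0xa6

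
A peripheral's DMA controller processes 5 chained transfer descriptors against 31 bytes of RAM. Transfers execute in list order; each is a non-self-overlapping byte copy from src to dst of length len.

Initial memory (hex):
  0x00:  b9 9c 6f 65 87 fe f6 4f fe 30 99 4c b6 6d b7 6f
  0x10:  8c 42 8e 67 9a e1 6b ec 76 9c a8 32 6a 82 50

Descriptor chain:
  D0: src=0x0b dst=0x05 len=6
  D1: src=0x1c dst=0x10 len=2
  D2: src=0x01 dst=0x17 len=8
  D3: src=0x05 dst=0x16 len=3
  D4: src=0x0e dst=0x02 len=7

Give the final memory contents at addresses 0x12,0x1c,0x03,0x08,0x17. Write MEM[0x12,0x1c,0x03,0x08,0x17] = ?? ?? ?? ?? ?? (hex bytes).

MEM[0x12,0x1c,0x03,0x08,0x17] = 8e b6 6f 9a b6

[0] 0x0b->0x05 len=6 : 4c b6 6d b7 6f 8c
[1] 0x1c->0x10 len=2 : 6a 82
[2] 0x01->0x17 len=8 : 9c 6f 65 87 4c b6 6d b7
[3] 0x05->0x16 len=3 : 4c b6 6d
[4] 0x0e->0x02 len=7 : b7 6f 6a 82 8e 67 9a
query mem[0x12]=0x8e, mem[0x1c]=0xb6, mem[0x03]=0x6f, mem[0x08]=0x9a, mem[0x17]=0xb6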